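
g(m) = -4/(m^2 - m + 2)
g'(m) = -4*(1 - 2*m)/(m^2 - m + 2)^2 = 4*(2*m - 1)/(m^2 - m + 2)^2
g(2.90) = -0.53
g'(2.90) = 0.34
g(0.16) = -2.14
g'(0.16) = -0.78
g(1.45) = -1.51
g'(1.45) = 1.08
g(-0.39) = -1.57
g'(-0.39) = -1.10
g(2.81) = -0.56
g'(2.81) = 0.37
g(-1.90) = -0.53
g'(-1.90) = -0.34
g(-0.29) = -1.68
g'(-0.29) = -1.12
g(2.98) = -0.51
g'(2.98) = 0.32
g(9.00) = -0.05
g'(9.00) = 0.01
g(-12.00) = -0.03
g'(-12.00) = 0.00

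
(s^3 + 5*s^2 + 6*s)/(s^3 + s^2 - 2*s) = (s + 3)/(s - 1)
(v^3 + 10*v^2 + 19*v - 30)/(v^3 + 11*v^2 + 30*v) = (v - 1)/v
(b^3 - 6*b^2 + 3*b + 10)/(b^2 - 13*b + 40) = (b^2 - b - 2)/(b - 8)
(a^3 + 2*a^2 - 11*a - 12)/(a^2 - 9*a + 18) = (a^2 + 5*a + 4)/(a - 6)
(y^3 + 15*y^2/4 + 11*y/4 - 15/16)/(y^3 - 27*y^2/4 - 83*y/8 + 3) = (y + 5/2)/(y - 8)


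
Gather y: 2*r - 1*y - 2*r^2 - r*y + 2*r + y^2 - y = -2*r^2 + 4*r + y^2 + y*(-r - 2)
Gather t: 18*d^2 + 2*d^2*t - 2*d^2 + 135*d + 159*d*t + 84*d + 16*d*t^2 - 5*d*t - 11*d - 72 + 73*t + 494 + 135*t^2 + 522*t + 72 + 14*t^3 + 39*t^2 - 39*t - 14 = 16*d^2 + 208*d + 14*t^3 + t^2*(16*d + 174) + t*(2*d^2 + 154*d + 556) + 480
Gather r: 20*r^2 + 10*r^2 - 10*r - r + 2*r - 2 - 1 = 30*r^2 - 9*r - 3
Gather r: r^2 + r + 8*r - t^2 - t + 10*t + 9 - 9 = r^2 + 9*r - t^2 + 9*t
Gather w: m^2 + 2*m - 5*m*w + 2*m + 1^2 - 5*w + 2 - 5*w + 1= m^2 + 4*m + w*(-5*m - 10) + 4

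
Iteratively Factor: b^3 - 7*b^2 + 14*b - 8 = (b - 2)*(b^2 - 5*b + 4) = (b - 4)*(b - 2)*(b - 1)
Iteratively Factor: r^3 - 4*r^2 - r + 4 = (r + 1)*(r^2 - 5*r + 4) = (r - 4)*(r + 1)*(r - 1)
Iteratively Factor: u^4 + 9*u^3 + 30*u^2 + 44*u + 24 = (u + 2)*(u^3 + 7*u^2 + 16*u + 12) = (u + 2)^2*(u^2 + 5*u + 6) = (u + 2)^3*(u + 3)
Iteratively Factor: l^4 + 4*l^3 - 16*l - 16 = (l + 2)*(l^3 + 2*l^2 - 4*l - 8) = (l + 2)^2*(l^2 - 4) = (l + 2)^3*(l - 2)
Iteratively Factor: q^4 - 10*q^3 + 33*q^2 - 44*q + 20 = (q - 5)*(q^3 - 5*q^2 + 8*q - 4) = (q - 5)*(q - 1)*(q^2 - 4*q + 4) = (q - 5)*(q - 2)*(q - 1)*(q - 2)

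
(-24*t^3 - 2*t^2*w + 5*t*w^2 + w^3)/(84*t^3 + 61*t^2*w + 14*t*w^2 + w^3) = (-2*t + w)/(7*t + w)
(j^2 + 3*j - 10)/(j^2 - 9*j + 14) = (j + 5)/(j - 7)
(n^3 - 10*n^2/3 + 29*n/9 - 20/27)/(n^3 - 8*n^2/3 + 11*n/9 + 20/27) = (3*n - 1)/(3*n + 1)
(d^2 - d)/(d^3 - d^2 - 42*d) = (1 - d)/(-d^2 + d + 42)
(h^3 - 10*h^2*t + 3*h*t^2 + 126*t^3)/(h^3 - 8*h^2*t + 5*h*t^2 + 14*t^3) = (-h^2 + 3*h*t + 18*t^2)/(-h^2 + h*t + 2*t^2)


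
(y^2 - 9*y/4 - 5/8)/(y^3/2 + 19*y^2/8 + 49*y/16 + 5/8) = 2*(2*y - 5)/(2*y^2 + 9*y + 10)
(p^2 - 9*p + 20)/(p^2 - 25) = (p - 4)/(p + 5)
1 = 1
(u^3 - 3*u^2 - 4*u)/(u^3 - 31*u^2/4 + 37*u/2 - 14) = 4*u*(u + 1)/(4*u^2 - 15*u + 14)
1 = 1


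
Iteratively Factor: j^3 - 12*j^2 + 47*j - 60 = (j - 4)*(j^2 - 8*j + 15) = (j - 5)*(j - 4)*(j - 3)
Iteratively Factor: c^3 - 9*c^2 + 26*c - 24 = (c - 3)*(c^2 - 6*c + 8) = (c - 4)*(c - 3)*(c - 2)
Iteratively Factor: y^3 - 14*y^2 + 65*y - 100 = (y - 4)*(y^2 - 10*y + 25) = (y - 5)*(y - 4)*(y - 5)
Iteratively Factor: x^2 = (x)*(x)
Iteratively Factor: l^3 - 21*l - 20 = (l - 5)*(l^2 + 5*l + 4) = (l - 5)*(l + 1)*(l + 4)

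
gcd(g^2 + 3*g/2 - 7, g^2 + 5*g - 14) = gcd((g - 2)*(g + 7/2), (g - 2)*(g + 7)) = g - 2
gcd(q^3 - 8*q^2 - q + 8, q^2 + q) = q + 1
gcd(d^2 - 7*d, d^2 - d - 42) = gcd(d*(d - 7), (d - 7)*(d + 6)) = d - 7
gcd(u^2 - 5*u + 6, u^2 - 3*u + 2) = u - 2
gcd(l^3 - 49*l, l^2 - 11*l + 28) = l - 7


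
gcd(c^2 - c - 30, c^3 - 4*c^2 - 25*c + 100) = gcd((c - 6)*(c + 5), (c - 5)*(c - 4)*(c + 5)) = c + 5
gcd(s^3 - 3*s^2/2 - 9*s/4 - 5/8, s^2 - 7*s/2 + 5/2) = s - 5/2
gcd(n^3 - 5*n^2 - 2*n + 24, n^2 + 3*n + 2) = n + 2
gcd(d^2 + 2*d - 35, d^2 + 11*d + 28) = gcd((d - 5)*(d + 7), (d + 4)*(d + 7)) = d + 7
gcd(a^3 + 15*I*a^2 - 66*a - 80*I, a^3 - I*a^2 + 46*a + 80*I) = a^2 + 7*I*a - 10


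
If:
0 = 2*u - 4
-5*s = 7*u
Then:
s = -14/5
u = 2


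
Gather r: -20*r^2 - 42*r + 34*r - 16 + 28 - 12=-20*r^2 - 8*r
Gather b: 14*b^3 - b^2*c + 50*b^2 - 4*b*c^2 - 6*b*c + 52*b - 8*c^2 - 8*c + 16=14*b^3 + b^2*(50 - c) + b*(-4*c^2 - 6*c + 52) - 8*c^2 - 8*c + 16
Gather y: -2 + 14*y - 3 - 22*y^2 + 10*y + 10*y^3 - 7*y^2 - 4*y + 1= 10*y^3 - 29*y^2 + 20*y - 4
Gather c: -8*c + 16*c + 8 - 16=8*c - 8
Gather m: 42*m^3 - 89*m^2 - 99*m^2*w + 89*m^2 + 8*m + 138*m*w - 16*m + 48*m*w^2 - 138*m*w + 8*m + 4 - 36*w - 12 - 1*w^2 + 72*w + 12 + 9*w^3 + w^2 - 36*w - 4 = 42*m^3 - 99*m^2*w + 48*m*w^2 + 9*w^3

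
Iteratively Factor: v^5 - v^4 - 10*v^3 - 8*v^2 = (v)*(v^4 - v^3 - 10*v^2 - 8*v) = v*(v - 4)*(v^3 + 3*v^2 + 2*v) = v*(v - 4)*(v + 2)*(v^2 + v) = v*(v - 4)*(v + 1)*(v + 2)*(v)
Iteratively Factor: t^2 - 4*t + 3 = (t - 1)*(t - 3)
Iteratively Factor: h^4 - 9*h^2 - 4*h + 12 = (h - 1)*(h^3 + h^2 - 8*h - 12) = (h - 1)*(h + 2)*(h^2 - h - 6) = (h - 1)*(h + 2)^2*(h - 3)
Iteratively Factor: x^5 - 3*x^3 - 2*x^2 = (x + 1)*(x^4 - x^3 - 2*x^2) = (x + 1)^2*(x^3 - 2*x^2) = (x - 2)*(x + 1)^2*(x^2) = x*(x - 2)*(x + 1)^2*(x)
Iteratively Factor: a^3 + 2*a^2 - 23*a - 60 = (a - 5)*(a^2 + 7*a + 12) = (a - 5)*(a + 4)*(a + 3)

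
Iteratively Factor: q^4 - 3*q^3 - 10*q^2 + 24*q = (q - 4)*(q^3 + q^2 - 6*q) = q*(q - 4)*(q^2 + q - 6) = q*(q - 4)*(q + 3)*(q - 2)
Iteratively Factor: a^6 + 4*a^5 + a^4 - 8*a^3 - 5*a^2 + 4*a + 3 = (a + 3)*(a^5 + a^4 - 2*a^3 - 2*a^2 + a + 1) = (a + 1)*(a + 3)*(a^4 - 2*a^2 + 1) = (a + 1)^2*(a + 3)*(a^3 - a^2 - a + 1) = (a - 1)*(a + 1)^2*(a + 3)*(a^2 - 1) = (a - 1)^2*(a + 1)^2*(a + 3)*(a + 1)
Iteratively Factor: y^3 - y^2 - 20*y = (y + 4)*(y^2 - 5*y) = (y - 5)*(y + 4)*(y)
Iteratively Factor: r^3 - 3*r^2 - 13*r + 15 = (r - 5)*(r^2 + 2*r - 3) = (r - 5)*(r - 1)*(r + 3)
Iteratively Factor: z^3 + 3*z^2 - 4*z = (z + 4)*(z^2 - z) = (z - 1)*(z + 4)*(z)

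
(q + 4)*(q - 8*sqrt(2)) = q^2 - 8*sqrt(2)*q + 4*q - 32*sqrt(2)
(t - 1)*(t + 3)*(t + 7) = t^3 + 9*t^2 + 11*t - 21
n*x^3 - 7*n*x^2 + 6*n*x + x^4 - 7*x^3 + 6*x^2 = x*(n + x)*(x - 6)*(x - 1)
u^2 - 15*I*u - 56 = (u - 8*I)*(u - 7*I)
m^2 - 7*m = m*(m - 7)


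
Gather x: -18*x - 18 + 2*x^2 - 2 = 2*x^2 - 18*x - 20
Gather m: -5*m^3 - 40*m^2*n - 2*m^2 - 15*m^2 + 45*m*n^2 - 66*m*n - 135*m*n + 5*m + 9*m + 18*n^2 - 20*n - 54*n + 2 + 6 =-5*m^3 + m^2*(-40*n - 17) + m*(45*n^2 - 201*n + 14) + 18*n^2 - 74*n + 8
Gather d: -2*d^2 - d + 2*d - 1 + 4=-2*d^2 + d + 3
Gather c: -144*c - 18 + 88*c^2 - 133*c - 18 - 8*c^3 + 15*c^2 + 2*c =-8*c^3 + 103*c^2 - 275*c - 36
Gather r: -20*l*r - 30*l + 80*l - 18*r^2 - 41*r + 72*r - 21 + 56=50*l - 18*r^2 + r*(31 - 20*l) + 35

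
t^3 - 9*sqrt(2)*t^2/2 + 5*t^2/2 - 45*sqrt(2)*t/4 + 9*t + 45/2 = (t + 5/2)*(t - 3*sqrt(2))*(t - 3*sqrt(2)/2)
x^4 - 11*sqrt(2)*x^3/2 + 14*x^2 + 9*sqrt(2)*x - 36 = (x - 3*sqrt(2))*(x - 2*sqrt(2))*(x - 3*sqrt(2)/2)*(x + sqrt(2))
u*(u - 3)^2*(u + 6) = u^4 - 27*u^2 + 54*u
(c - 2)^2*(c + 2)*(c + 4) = c^4 + 2*c^3 - 12*c^2 - 8*c + 32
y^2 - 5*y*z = y*(y - 5*z)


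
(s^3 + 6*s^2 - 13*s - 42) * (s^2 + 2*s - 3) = s^5 + 8*s^4 - 4*s^3 - 86*s^2 - 45*s + 126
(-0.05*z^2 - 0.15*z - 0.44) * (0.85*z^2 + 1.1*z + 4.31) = -0.0425*z^4 - 0.1825*z^3 - 0.7545*z^2 - 1.1305*z - 1.8964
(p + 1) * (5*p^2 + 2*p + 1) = 5*p^3 + 7*p^2 + 3*p + 1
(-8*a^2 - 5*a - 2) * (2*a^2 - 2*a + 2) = -16*a^4 + 6*a^3 - 10*a^2 - 6*a - 4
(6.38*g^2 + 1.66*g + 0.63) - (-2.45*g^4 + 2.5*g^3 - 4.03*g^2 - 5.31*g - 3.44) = 2.45*g^4 - 2.5*g^3 + 10.41*g^2 + 6.97*g + 4.07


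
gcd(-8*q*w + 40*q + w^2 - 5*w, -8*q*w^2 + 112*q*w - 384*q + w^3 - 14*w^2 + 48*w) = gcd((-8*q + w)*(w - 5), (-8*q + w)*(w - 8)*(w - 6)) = 8*q - w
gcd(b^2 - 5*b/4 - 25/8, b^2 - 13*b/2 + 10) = b - 5/2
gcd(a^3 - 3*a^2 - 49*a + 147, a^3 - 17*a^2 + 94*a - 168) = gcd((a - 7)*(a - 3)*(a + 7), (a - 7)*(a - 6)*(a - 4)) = a - 7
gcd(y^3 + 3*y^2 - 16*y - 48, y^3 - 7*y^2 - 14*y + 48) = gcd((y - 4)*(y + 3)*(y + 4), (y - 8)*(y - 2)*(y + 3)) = y + 3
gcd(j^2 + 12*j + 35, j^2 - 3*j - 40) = j + 5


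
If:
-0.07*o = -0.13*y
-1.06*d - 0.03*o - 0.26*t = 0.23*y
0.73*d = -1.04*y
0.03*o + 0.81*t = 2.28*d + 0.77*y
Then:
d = 0.00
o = 0.00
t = 0.00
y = 0.00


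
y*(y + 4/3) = y^2 + 4*y/3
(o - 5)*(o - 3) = o^2 - 8*o + 15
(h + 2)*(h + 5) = h^2 + 7*h + 10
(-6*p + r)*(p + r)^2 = -6*p^3 - 11*p^2*r - 4*p*r^2 + r^3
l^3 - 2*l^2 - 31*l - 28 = (l - 7)*(l + 1)*(l + 4)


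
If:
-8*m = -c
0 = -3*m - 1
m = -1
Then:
No Solution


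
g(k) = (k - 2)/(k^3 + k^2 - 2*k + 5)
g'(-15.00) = 0.00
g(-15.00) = 0.01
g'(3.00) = 0.00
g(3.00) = 0.03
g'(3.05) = 0.00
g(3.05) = 0.03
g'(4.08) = -0.01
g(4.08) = 0.03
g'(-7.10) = 0.01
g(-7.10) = 0.03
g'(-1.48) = 0.26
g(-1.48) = -0.50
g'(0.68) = 0.28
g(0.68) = -0.30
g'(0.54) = 0.23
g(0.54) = -0.33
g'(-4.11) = 0.13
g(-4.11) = 0.16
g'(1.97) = 0.08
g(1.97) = -0.00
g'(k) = (k - 2)*(-3*k^2 - 2*k + 2)/(k^3 + k^2 - 2*k + 5)^2 + 1/(k^3 + k^2 - 2*k + 5)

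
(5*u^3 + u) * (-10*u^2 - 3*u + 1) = -50*u^5 - 15*u^4 - 5*u^3 - 3*u^2 + u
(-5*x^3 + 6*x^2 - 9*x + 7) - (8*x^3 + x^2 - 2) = -13*x^3 + 5*x^2 - 9*x + 9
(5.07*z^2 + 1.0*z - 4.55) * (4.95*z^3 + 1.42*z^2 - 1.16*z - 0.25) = 25.0965*z^5 + 12.1494*z^4 - 26.9837*z^3 - 8.8885*z^2 + 5.028*z + 1.1375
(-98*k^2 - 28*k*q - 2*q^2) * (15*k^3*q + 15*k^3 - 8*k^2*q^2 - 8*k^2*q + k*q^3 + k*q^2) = -1470*k^5*q - 1470*k^5 + 364*k^4*q^2 + 364*k^4*q + 96*k^3*q^3 + 96*k^3*q^2 - 12*k^2*q^4 - 12*k^2*q^3 - 2*k*q^5 - 2*k*q^4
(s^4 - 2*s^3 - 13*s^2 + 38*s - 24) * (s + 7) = s^5 + 5*s^4 - 27*s^3 - 53*s^2 + 242*s - 168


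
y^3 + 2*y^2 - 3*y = y*(y - 1)*(y + 3)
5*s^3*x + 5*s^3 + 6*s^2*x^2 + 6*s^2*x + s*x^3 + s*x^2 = (s + x)*(5*s + x)*(s*x + s)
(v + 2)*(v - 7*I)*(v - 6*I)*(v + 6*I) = v^4 + 2*v^3 - 7*I*v^3 + 36*v^2 - 14*I*v^2 + 72*v - 252*I*v - 504*I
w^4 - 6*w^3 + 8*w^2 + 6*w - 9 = (w - 3)^2*(w - 1)*(w + 1)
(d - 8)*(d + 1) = d^2 - 7*d - 8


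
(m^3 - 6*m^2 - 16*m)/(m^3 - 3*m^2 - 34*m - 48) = m/(m + 3)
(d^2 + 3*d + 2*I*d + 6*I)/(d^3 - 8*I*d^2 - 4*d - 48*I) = (d + 3)/(d^2 - 10*I*d - 24)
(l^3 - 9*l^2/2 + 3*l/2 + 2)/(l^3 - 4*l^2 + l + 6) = (l^3 - 9*l^2/2 + 3*l/2 + 2)/(l^3 - 4*l^2 + l + 6)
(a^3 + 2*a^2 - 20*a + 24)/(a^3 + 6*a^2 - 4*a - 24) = (a - 2)/(a + 2)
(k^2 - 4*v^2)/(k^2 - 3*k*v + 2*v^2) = (-k - 2*v)/(-k + v)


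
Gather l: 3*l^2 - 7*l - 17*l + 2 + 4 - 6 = 3*l^2 - 24*l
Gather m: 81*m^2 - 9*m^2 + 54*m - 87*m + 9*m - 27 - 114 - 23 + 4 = 72*m^2 - 24*m - 160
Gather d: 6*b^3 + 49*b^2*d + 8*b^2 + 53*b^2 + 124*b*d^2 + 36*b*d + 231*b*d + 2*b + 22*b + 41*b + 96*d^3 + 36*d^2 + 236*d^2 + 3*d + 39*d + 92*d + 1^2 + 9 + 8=6*b^3 + 61*b^2 + 65*b + 96*d^3 + d^2*(124*b + 272) + d*(49*b^2 + 267*b + 134) + 18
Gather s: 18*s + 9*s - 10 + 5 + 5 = 27*s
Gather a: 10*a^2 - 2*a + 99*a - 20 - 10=10*a^2 + 97*a - 30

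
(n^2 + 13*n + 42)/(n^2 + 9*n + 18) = (n + 7)/(n + 3)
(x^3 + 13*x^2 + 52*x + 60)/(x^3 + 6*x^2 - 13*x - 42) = (x^2 + 11*x + 30)/(x^2 + 4*x - 21)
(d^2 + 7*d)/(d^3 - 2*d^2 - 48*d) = (d + 7)/(d^2 - 2*d - 48)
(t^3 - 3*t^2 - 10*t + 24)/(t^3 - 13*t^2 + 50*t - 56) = (t + 3)/(t - 7)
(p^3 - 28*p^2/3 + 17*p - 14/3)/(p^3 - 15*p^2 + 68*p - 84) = (p - 1/3)/(p - 6)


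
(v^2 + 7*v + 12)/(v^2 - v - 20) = (v + 3)/(v - 5)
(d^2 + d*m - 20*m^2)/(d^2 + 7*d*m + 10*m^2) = (d - 4*m)/(d + 2*m)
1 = 1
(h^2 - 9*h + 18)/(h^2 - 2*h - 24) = (h - 3)/(h + 4)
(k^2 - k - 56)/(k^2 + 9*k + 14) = (k - 8)/(k + 2)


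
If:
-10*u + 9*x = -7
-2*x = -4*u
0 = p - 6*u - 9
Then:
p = 15/4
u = -7/8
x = -7/4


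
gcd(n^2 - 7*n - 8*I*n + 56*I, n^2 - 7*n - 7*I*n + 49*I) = n - 7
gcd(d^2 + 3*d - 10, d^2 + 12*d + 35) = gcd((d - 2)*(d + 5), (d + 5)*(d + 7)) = d + 5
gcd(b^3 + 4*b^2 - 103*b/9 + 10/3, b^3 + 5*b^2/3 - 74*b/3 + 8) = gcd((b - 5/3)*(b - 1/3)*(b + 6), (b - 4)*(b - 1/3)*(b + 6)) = b^2 + 17*b/3 - 2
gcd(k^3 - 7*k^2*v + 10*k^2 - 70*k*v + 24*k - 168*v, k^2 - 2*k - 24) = k + 4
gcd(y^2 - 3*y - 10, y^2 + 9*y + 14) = y + 2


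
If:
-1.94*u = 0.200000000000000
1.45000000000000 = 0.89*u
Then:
No Solution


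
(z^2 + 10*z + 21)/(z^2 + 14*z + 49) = (z + 3)/(z + 7)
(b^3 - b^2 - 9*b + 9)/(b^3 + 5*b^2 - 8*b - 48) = (b^2 + 2*b - 3)/(b^2 + 8*b + 16)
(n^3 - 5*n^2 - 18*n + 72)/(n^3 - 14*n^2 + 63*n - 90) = (n + 4)/(n - 5)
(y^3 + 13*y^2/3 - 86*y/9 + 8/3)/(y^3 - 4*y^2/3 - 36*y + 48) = (y - 1/3)/(y - 6)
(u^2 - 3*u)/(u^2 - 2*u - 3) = u/(u + 1)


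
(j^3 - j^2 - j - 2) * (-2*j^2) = -2*j^5 + 2*j^4 + 2*j^3 + 4*j^2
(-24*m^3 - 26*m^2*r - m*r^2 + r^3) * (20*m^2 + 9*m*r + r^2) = -480*m^5 - 736*m^4*r - 278*m^3*r^2 - 15*m^2*r^3 + 8*m*r^4 + r^5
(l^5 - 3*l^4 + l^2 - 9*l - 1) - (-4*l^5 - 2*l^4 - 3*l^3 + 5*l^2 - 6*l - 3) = 5*l^5 - l^4 + 3*l^3 - 4*l^2 - 3*l + 2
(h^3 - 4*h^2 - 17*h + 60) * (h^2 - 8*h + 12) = h^5 - 12*h^4 + 27*h^3 + 148*h^2 - 684*h + 720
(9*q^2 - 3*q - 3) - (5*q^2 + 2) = 4*q^2 - 3*q - 5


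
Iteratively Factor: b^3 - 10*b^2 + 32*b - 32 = (b - 4)*(b^2 - 6*b + 8) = (b - 4)^2*(b - 2)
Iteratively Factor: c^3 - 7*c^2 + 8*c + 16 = (c - 4)*(c^2 - 3*c - 4) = (c - 4)^2*(c + 1)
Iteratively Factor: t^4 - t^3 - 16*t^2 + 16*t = (t - 4)*(t^3 + 3*t^2 - 4*t) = (t - 4)*(t - 1)*(t^2 + 4*t) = t*(t - 4)*(t - 1)*(t + 4)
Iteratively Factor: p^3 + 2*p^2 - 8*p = (p)*(p^2 + 2*p - 8) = p*(p + 4)*(p - 2)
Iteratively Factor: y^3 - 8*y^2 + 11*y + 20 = (y + 1)*(y^2 - 9*y + 20) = (y - 4)*(y + 1)*(y - 5)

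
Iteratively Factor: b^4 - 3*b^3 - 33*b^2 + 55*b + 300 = (b + 4)*(b^3 - 7*b^2 - 5*b + 75) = (b - 5)*(b + 4)*(b^2 - 2*b - 15) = (b - 5)*(b + 3)*(b + 4)*(b - 5)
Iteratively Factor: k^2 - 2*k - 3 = (k + 1)*(k - 3)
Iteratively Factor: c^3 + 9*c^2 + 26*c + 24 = (c + 3)*(c^2 + 6*c + 8) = (c + 3)*(c + 4)*(c + 2)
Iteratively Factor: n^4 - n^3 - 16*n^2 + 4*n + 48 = (n - 4)*(n^3 + 3*n^2 - 4*n - 12) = (n - 4)*(n - 2)*(n^2 + 5*n + 6) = (n - 4)*(n - 2)*(n + 2)*(n + 3)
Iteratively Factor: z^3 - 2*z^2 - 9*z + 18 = (z + 3)*(z^2 - 5*z + 6) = (z - 2)*(z + 3)*(z - 3)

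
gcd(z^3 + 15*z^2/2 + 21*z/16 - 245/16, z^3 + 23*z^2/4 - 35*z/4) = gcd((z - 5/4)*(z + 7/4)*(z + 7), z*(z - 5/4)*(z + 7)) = z^2 + 23*z/4 - 35/4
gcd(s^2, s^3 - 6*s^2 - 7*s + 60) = 1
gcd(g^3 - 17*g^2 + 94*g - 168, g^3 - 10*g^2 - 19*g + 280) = g - 7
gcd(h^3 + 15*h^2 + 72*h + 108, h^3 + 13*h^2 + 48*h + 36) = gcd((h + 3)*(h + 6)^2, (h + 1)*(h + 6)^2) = h^2 + 12*h + 36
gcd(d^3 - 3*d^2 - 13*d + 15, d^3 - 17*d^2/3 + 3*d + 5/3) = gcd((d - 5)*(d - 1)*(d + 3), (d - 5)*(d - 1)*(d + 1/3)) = d^2 - 6*d + 5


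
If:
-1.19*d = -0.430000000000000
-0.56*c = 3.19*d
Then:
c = -2.06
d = 0.36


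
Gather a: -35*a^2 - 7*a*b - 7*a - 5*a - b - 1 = -35*a^2 + a*(-7*b - 12) - b - 1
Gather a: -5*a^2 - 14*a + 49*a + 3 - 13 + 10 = -5*a^2 + 35*a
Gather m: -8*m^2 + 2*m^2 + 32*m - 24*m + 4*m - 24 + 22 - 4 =-6*m^2 + 12*m - 6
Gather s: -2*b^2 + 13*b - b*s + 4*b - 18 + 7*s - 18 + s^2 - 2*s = -2*b^2 + 17*b + s^2 + s*(5 - b) - 36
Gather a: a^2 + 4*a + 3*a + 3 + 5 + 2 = a^2 + 7*a + 10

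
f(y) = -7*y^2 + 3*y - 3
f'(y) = 3 - 14*y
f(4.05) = -105.67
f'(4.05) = -53.70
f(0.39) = -2.89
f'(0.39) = -2.46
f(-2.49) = -53.87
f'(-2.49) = 37.86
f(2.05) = -26.27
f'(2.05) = -25.70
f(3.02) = -57.78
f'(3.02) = -39.28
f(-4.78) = -177.28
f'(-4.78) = 69.92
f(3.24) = -66.76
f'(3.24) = -42.36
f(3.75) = -90.19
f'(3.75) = -49.50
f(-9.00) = -597.00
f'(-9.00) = 129.00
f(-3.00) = -75.00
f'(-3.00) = 45.00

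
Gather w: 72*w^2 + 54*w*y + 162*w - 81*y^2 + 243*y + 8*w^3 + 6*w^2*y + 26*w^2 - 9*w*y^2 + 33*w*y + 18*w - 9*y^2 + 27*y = 8*w^3 + w^2*(6*y + 98) + w*(-9*y^2 + 87*y + 180) - 90*y^2 + 270*y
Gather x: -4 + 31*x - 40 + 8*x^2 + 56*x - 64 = 8*x^2 + 87*x - 108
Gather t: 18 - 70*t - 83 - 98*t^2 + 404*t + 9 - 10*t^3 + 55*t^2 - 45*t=-10*t^3 - 43*t^2 + 289*t - 56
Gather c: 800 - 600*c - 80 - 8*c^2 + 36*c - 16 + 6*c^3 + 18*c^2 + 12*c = 6*c^3 + 10*c^2 - 552*c + 704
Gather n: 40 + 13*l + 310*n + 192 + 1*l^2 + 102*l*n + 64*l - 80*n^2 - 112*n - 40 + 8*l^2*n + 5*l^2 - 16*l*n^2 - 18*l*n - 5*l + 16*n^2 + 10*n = 6*l^2 + 72*l + n^2*(-16*l - 64) + n*(8*l^2 + 84*l + 208) + 192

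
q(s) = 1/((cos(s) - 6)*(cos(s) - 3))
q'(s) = sin(s)/((cos(s) - 6)*(cos(s) - 3)^2) + sin(s)/((cos(s) - 6)^2*(cos(s) - 3)) = (2*cos(s) - 9)*sin(s)/((cos(s) - 6)^2*(cos(s) - 3)^2)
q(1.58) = 0.06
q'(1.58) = -0.03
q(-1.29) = 0.06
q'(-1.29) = 0.03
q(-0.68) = 0.09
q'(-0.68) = 0.03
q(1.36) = 0.06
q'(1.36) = -0.03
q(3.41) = 0.04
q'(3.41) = 0.00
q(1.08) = 0.07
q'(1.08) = -0.04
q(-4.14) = 0.04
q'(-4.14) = -0.02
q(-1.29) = 0.06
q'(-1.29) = 0.03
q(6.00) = 0.10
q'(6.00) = 0.02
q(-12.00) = 0.09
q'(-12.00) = -0.03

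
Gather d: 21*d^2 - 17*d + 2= 21*d^2 - 17*d + 2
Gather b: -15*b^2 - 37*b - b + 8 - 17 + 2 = -15*b^2 - 38*b - 7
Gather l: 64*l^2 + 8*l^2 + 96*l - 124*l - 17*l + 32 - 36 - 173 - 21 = 72*l^2 - 45*l - 198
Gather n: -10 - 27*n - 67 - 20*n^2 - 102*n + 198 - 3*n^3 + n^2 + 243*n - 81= -3*n^3 - 19*n^2 + 114*n + 40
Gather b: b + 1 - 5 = b - 4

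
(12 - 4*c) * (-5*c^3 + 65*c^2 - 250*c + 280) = 20*c^4 - 320*c^3 + 1780*c^2 - 4120*c + 3360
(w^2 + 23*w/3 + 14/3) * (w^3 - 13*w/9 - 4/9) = w^5 + 23*w^4/3 + 29*w^3/9 - 311*w^2/27 - 274*w/27 - 56/27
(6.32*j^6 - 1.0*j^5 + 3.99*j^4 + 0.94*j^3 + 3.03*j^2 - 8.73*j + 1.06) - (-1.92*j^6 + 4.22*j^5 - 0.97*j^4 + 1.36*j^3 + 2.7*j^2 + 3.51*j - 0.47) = 8.24*j^6 - 5.22*j^5 + 4.96*j^4 - 0.42*j^3 + 0.33*j^2 - 12.24*j + 1.53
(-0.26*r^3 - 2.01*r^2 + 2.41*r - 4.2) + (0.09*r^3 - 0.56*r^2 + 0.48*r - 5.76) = -0.17*r^3 - 2.57*r^2 + 2.89*r - 9.96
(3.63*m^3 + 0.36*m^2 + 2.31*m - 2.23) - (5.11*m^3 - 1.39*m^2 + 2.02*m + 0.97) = -1.48*m^3 + 1.75*m^2 + 0.29*m - 3.2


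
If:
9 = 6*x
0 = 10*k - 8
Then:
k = 4/5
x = 3/2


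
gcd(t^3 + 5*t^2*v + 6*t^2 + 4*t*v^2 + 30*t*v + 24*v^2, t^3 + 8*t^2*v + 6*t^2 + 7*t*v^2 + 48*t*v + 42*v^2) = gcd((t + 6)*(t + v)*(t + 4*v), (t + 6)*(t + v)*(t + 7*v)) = t^2 + t*v + 6*t + 6*v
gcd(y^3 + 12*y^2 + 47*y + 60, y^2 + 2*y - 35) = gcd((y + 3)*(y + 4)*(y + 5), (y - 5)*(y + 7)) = 1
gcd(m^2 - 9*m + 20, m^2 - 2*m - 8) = m - 4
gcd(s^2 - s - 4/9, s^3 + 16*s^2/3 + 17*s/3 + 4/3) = s + 1/3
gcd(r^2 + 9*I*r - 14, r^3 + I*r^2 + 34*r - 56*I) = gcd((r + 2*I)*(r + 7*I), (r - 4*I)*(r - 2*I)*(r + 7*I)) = r + 7*I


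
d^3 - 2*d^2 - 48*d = d*(d - 8)*(d + 6)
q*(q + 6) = q^2 + 6*q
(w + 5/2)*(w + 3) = w^2 + 11*w/2 + 15/2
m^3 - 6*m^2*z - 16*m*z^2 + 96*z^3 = (m - 6*z)*(m - 4*z)*(m + 4*z)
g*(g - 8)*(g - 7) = g^3 - 15*g^2 + 56*g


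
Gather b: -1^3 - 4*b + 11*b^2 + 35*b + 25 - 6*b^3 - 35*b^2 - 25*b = -6*b^3 - 24*b^2 + 6*b + 24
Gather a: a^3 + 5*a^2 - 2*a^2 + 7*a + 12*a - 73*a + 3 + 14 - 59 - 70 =a^3 + 3*a^2 - 54*a - 112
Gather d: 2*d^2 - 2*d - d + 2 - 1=2*d^2 - 3*d + 1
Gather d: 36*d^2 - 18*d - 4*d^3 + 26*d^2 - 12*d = -4*d^3 + 62*d^2 - 30*d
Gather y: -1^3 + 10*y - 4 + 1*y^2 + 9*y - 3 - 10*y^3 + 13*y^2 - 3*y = -10*y^3 + 14*y^2 + 16*y - 8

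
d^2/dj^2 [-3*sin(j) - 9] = 3*sin(j)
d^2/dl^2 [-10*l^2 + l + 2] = -20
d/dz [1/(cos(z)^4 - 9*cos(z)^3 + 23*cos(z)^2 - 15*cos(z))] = (4*cos(z)^3 - 27*cos(z)^2 + 46*cos(z) - 15)*sin(z)/((cos(z)^3 - 9*cos(z)^2 + 23*cos(z) - 15)^2*cos(z)^2)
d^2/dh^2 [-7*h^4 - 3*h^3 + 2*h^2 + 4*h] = -84*h^2 - 18*h + 4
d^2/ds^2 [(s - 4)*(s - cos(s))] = (s - 4)*cos(s) + 2*sin(s) + 2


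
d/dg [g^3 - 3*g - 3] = 3*g^2 - 3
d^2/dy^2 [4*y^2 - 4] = 8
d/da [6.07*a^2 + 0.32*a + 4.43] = 12.14*a + 0.32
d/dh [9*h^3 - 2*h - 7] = 27*h^2 - 2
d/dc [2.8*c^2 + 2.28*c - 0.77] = 5.6*c + 2.28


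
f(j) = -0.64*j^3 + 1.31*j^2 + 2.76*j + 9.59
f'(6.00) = -50.64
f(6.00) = -64.93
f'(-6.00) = -82.08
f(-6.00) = 178.43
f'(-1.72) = -7.43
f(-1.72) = 11.97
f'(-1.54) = -5.83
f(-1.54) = 10.78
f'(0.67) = 3.65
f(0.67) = 11.83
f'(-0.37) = 1.53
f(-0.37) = 8.78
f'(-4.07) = -39.71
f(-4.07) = 63.21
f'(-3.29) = -26.64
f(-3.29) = 37.48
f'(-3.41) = -28.50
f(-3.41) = 40.79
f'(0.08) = 2.96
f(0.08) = 9.82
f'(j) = -1.92*j^2 + 2.62*j + 2.76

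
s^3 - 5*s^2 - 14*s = s*(s - 7)*(s + 2)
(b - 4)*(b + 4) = b^2 - 16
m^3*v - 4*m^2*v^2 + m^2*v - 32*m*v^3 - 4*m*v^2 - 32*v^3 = (m - 8*v)*(m + 4*v)*(m*v + v)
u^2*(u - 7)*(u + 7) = u^4 - 49*u^2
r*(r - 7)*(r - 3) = r^3 - 10*r^2 + 21*r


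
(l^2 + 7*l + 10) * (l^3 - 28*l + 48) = l^5 + 7*l^4 - 18*l^3 - 148*l^2 + 56*l + 480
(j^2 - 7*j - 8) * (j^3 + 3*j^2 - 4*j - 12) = j^5 - 4*j^4 - 33*j^3 - 8*j^2 + 116*j + 96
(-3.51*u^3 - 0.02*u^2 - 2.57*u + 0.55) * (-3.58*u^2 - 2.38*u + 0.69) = 12.5658*u^5 + 8.4254*u^4 + 6.8263*u^3 + 4.1338*u^2 - 3.0823*u + 0.3795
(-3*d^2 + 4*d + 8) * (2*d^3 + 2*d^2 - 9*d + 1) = -6*d^5 + 2*d^4 + 51*d^3 - 23*d^2 - 68*d + 8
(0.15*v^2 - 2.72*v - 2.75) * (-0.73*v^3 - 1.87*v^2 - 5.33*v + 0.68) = -0.1095*v^5 + 1.7051*v^4 + 6.2944*v^3 + 19.7421*v^2 + 12.8079*v - 1.87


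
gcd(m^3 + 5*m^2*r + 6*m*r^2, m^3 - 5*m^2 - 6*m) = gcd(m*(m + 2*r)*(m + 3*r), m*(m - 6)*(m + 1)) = m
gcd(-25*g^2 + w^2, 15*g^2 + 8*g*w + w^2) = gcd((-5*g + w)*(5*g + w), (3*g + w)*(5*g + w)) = 5*g + w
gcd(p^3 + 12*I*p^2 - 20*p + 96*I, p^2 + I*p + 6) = p - 2*I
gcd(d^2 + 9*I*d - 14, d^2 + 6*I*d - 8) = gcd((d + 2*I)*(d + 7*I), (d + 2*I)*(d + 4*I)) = d + 2*I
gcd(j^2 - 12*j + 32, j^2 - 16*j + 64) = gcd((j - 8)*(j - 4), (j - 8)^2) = j - 8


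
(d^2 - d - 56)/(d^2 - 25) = (d^2 - d - 56)/(d^2 - 25)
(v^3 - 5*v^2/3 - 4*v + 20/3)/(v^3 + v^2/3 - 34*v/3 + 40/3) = (v + 2)/(v + 4)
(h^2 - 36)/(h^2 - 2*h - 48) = (h - 6)/(h - 8)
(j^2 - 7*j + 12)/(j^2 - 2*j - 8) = (j - 3)/(j + 2)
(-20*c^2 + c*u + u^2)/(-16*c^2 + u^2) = (5*c + u)/(4*c + u)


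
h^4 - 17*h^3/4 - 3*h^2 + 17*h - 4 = (h - 4)*(h - 2)*(h - 1/4)*(h + 2)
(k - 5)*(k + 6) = k^2 + k - 30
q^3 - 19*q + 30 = (q - 3)*(q - 2)*(q + 5)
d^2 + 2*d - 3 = (d - 1)*(d + 3)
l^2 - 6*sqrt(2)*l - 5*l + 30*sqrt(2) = (l - 5)*(l - 6*sqrt(2))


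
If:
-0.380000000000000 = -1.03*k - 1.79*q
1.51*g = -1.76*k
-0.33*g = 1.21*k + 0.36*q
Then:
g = 0.14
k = -0.12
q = 0.28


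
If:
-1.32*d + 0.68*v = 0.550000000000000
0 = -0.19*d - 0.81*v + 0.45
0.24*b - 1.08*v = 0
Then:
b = 2.62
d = -0.12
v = 0.58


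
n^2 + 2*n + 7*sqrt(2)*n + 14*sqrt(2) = (n + 2)*(n + 7*sqrt(2))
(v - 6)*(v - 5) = v^2 - 11*v + 30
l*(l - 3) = l^2 - 3*l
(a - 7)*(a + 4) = a^2 - 3*a - 28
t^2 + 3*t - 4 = (t - 1)*(t + 4)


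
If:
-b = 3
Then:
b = -3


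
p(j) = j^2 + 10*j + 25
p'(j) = 2*j + 10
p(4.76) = 95.26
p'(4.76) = 19.52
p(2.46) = 55.65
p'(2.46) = 14.92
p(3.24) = 67.90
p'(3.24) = 16.48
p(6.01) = 121.22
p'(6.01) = 22.02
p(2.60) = 57.76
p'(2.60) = 15.20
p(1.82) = 46.51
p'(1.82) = 13.64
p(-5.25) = 0.06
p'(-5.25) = -0.50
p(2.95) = 63.20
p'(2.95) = 15.90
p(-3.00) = 4.00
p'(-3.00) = 4.00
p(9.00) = 196.00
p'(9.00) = 28.00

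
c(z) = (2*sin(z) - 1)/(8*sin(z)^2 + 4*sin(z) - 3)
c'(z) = (-16*sin(z)*cos(z) - 4*cos(z))*(2*sin(z) - 1)/(8*sin(z)^2 + 4*sin(z) - 3)^2 + 2*cos(z)/(8*sin(z)^2 + 4*sin(z) - 3)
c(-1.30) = -5.11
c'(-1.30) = -26.26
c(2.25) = 0.11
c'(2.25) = -0.02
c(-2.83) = 0.46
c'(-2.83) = 0.66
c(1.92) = 0.11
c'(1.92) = 0.01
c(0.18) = 0.32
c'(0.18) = 0.08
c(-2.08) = 6.98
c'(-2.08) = 88.62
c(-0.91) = 2.20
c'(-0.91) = -11.00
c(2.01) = 0.11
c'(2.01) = 0.01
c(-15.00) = 1.04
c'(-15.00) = 2.96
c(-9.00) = 0.55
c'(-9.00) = 0.95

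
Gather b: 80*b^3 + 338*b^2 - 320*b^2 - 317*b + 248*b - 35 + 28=80*b^3 + 18*b^2 - 69*b - 7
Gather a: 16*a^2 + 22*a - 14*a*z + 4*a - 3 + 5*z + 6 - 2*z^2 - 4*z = 16*a^2 + a*(26 - 14*z) - 2*z^2 + z + 3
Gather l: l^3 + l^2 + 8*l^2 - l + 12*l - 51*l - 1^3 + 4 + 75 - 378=l^3 + 9*l^2 - 40*l - 300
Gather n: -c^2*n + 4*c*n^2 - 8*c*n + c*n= 4*c*n^2 + n*(-c^2 - 7*c)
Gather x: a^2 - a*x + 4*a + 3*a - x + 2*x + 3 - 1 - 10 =a^2 + 7*a + x*(1 - a) - 8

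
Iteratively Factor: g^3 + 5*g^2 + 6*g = (g + 3)*(g^2 + 2*g) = (g + 2)*(g + 3)*(g)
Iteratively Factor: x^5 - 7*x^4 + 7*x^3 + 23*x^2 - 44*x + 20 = (x - 1)*(x^4 - 6*x^3 + x^2 + 24*x - 20) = (x - 2)*(x - 1)*(x^3 - 4*x^2 - 7*x + 10) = (x - 2)*(x - 1)*(x + 2)*(x^2 - 6*x + 5) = (x - 5)*(x - 2)*(x - 1)*(x + 2)*(x - 1)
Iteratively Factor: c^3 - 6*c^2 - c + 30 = (c + 2)*(c^2 - 8*c + 15) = (c - 5)*(c + 2)*(c - 3)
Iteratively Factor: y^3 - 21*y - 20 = (y + 1)*(y^2 - y - 20) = (y + 1)*(y + 4)*(y - 5)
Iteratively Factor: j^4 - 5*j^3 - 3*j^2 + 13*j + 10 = (j - 2)*(j^3 - 3*j^2 - 9*j - 5) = (j - 2)*(j + 1)*(j^2 - 4*j - 5) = (j - 5)*(j - 2)*(j + 1)*(j + 1)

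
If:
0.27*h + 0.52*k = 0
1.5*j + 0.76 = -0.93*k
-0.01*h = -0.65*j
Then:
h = 1.65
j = 0.03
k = -0.86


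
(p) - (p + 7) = -7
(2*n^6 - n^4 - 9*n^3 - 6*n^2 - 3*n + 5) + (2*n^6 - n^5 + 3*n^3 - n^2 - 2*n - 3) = 4*n^6 - n^5 - n^4 - 6*n^3 - 7*n^2 - 5*n + 2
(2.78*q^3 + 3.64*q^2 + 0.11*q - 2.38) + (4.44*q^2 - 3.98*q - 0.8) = 2.78*q^3 + 8.08*q^2 - 3.87*q - 3.18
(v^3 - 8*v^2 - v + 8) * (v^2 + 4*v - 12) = v^5 - 4*v^4 - 45*v^3 + 100*v^2 + 44*v - 96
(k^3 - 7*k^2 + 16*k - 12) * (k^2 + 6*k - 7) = k^5 - k^4 - 33*k^3 + 133*k^2 - 184*k + 84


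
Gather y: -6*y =-6*y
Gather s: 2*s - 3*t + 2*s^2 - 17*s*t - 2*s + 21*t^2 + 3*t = 2*s^2 - 17*s*t + 21*t^2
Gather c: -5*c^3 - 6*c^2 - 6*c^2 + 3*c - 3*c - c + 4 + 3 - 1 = -5*c^3 - 12*c^2 - c + 6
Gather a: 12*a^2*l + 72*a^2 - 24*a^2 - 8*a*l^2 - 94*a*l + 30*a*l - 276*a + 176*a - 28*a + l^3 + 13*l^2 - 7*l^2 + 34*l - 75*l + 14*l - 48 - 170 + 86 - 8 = a^2*(12*l + 48) + a*(-8*l^2 - 64*l - 128) + l^3 + 6*l^2 - 27*l - 140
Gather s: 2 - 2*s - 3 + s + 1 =-s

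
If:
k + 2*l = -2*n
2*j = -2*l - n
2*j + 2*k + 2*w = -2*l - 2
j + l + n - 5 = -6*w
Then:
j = 7 - 19*w/2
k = 4 - 7*w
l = 31*w/2 - 12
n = 10 - 12*w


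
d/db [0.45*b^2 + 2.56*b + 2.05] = 0.9*b + 2.56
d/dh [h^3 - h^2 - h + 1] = 3*h^2 - 2*h - 1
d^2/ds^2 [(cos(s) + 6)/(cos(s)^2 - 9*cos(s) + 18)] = (-9*(1 - cos(2*s))^2*cos(s)/4 - 33*(1 - cos(2*s))^2/4 - 3047*cos(s)/2 - 123*cos(2*s) + 66*cos(3*s) + cos(5*s)/2 + 990)/((cos(s) - 6)^3*(cos(s) - 3)^3)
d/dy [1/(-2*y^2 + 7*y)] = (4*y - 7)/(y^2*(2*y - 7)^2)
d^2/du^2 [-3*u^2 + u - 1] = -6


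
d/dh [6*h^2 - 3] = 12*h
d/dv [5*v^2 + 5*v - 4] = 10*v + 5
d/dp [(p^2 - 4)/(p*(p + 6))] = 2*(3*p^2 + 4*p + 12)/(p^2*(p^2 + 12*p + 36))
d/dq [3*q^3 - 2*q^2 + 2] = q*(9*q - 4)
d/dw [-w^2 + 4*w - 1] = 4 - 2*w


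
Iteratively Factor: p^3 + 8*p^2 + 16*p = (p)*(p^2 + 8*p + 16) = p*(p + 4)*(p + 4)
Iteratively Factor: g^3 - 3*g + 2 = (g - 1)*(g^2 + g - 2) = (g - 1)^2*(g + 2)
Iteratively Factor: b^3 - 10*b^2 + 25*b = (b)*(b^2 - 10*b + 25) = b*(b - 5)*(b - 5)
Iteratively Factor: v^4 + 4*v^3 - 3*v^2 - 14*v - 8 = (v + 1)*(v^3 + 3*v^2 - 6*v - 8) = (v + 1)*(v + 4)*(v^2 - v - 2) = (v + 1)^2*(v + 4)*(v - 2)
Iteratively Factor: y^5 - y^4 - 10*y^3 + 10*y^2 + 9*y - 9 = (y + 1)*(y^4 - 2*y^3 - 8*y^2 + 18*y - 9) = (y - 1)*(y + 1)*(y^3 - y^2 - 9*y + 9) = (y - 1)*(y + 1)*(y + 3)*(y^2 - 4*y + 3) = (y - 1)^2*(y + 1)*(y + 3)*(y - 3)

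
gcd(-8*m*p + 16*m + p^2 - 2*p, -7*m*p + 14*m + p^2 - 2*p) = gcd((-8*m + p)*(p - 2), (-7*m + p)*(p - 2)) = p - 2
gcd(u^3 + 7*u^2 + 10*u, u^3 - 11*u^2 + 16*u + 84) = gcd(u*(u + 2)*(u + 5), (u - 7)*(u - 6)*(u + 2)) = u + 2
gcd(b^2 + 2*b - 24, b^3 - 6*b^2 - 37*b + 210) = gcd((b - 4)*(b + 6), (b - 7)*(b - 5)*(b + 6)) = b + 6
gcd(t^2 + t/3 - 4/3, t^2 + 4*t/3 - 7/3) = t - 1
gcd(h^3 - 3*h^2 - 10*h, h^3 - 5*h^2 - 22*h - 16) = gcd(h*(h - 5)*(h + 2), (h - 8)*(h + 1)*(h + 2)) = h + 2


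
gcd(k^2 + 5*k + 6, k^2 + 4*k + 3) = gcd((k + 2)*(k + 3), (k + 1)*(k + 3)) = k + 3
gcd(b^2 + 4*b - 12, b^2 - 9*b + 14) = b - 2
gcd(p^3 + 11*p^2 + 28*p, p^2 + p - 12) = p + 4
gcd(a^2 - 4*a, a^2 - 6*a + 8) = a - 4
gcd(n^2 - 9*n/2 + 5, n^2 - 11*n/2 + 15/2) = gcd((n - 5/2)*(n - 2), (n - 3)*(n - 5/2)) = n - 5/2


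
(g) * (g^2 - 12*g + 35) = g^3 - 12*g^2 + 35*g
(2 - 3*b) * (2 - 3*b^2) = 9*b^3 - 6*b^2 - 6*b + 4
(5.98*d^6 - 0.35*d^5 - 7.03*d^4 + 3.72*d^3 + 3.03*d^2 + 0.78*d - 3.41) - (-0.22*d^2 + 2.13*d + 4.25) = 5.98*d^6 - 0.35*d^5 - 7.03*d^4 + 3.72*d^3 + 3.25*d^2 - 1.35*d - 7.66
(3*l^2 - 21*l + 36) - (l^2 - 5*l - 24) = 2*l^2 - 16*l + 60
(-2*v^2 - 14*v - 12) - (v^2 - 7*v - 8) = -3*v^2 - 7*v - 4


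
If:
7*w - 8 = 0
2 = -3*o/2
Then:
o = -4/3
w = 8/7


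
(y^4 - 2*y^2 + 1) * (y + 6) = y^5 + 6*y^4 - 2*y^3 - 12*y^2 + y + 6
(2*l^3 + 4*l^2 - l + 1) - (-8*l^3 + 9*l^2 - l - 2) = 10*l^3 - 5*l^2 + 3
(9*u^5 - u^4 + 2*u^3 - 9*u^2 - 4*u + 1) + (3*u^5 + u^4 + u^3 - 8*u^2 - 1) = 12*u^5 + 3*u^3 - 17*u^2 - 4*u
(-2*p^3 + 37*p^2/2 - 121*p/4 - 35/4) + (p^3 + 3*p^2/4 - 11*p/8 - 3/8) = -p^3 + 77*p^2/4 - 253*p/8 - 73/8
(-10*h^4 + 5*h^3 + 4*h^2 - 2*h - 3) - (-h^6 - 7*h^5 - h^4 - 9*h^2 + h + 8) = h^6 + 7*h^5 - 9*h^4 + 5*h^3 + 13*h^2 - 3*h - 11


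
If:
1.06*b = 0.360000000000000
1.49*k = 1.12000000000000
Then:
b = 0.34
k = 0.75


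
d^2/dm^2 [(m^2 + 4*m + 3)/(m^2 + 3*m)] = 2/m^3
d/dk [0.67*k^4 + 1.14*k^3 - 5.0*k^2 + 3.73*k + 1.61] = 2.68*k^3 + 3.42*k^2 - 10.0*k + 3.73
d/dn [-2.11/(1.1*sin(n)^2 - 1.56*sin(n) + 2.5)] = (4.642*sin(n) - 3.2916)*cos(n)/(1.1*sin(n)^2 - 1.56*sin(n) + 2.5)^2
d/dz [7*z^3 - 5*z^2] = z*(21*z - 10)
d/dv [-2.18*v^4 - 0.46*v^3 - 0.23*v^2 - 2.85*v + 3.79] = -8.72*v^3 - 1.38*v^2 - 0.46*v - 2.85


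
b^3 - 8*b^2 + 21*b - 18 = (b - 3)^2*(b - 2)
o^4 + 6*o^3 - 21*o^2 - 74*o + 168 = (o - 3)*(o - 2)*(o + 4)*(o + 7)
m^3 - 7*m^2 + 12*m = m*(m - 4)*(m - 3)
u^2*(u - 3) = u^3 - 3*u^2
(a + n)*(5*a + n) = 5*a^2 + 6*a*n + n^2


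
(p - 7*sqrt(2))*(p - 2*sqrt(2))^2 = p^3 - 11*sqrt(2)*p^2 + 64*p - 56*sqrt(2)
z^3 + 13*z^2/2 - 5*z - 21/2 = (z - 3/2)*(z + 1)*(z + 7)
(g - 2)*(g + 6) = g^2 + 4*g - 12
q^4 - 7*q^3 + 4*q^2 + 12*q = q*(q - 6)*(q - 2)*(q + 1)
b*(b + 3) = b^2 + 3*b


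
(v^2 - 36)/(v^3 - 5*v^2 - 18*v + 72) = (v + 6)/(v^2 + v - 12)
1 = 1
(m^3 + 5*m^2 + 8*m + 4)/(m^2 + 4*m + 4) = m + 1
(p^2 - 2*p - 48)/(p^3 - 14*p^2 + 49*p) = (p^2 - 2*p - 48)/(p*(p^2 - 14*p + 49))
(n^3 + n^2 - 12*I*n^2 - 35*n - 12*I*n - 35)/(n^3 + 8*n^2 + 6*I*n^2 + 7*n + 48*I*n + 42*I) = (n^2 - 12*I*n - 35)/(n^2 + n*(7 + 6*I) + 42*I)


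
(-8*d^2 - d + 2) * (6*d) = -48*d^3 - 6*d^2 + 12*d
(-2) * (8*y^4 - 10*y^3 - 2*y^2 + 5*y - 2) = -16*y^4 + 20*y^3 + 4*y^2 - 10*y + 4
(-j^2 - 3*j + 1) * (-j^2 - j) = j^4 + 4*j^3 + 2*j^2 - j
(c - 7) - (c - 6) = -1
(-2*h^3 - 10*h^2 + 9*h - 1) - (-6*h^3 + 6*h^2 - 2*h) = 4*h^3 - 16*h^2 + 11*h - 1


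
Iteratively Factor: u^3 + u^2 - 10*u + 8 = (u + 4)*(u^2 - 3*u + 2) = (u - 2)*(u + 4)*(u - 1)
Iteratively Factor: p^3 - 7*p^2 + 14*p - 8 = (p - 1)*(p^2 - 6*p + 8) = (p - 2)*(p - 1)*(p - 4)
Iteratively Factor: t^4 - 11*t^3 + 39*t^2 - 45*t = (t - 3)*(t^3 - 8*t^2 + 15*t) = (t - 5)*(t - 3)*(t^2 - 3*t) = (t - 5)*(t - 3)^2*(t)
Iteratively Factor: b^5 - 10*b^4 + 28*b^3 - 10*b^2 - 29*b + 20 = (b + 1)*(b^4 - 11*b^3 + 39*b^2 - 49*b + 20) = (b - 1)*(b + 1)*(b^3 - 10*b^2 + 29*b - 20) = (b - 1)^2*(b + 1)*(b^2 - 9*b + 20) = (b - 5)*(b - 1)^2*(b + 1)*(b - 4)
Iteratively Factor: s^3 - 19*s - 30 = (s + 3)*(s^2 - 3*s - 10) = (s + 2)*(s + 3)*(s - 5)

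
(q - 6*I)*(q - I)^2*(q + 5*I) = q^4 - 3*I*q^3 + 27*q^2 - 59*I*q - 30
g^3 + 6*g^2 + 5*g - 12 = (g - 1)*(g + 3)*(g + 4)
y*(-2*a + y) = -2*a*y + y^2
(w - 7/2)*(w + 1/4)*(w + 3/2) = w^3 - 7*w^2/4 - 23*w/4 - 21/16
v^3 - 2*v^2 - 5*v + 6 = (v - 3)*(v - 1)*(v + 2)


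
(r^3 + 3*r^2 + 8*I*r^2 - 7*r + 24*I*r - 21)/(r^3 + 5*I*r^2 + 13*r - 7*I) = (r^2 + r*(3 + I) + 3*I)/(r^2 - 2*I*r - 1)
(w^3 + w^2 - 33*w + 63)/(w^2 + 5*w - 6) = (w^3 + w^2 - 33*w + 63)/(w^2 + 5*w - 6)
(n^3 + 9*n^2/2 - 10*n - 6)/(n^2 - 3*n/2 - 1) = n + 6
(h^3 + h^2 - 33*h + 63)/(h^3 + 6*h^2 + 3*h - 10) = (h^3 + h^2 - 33*h + 63)/(h^3 + 6*h^2 + 3*h - 10)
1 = 1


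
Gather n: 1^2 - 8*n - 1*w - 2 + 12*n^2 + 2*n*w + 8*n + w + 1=12*n^2 + 2*n*w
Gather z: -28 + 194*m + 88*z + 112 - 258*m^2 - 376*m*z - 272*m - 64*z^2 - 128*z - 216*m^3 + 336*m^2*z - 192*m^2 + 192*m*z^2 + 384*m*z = -216*m^3 - 450*m^2 - 78*m + z^2*(192*m - 64) + z*(336*m^2 + 8*m - 40) + 84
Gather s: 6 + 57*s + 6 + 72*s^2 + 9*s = 72*s^2 + 66*s + 12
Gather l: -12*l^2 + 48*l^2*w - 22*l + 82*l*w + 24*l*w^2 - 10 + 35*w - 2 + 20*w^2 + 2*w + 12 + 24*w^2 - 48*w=l^2*(48*w - 12) + l*(24*w^2 + 82*w - 22) + 44*w^2 - 11*w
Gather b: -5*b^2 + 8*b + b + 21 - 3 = -5*b^2 + 9*b + 18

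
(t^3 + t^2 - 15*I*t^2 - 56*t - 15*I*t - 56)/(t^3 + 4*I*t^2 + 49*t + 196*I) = (t^2 + t*(1 - 8*I) - 8*I)/(t^2 + 11*I*t - 28)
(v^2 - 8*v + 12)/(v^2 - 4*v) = (v^2 - 8*v + 12)/(v*(v - 4))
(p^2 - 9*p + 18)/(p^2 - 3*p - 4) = (-p^2 + 9*p - 18)/(-p^2 + 3*p + 4)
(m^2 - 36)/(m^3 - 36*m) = 1/m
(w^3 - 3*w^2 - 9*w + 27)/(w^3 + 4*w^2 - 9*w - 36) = (w - 3)/(w + 4)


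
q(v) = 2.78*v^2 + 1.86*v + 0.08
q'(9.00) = 51.90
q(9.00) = 242.00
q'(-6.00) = -31.50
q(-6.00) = 89.00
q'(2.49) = 15.70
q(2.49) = 21.95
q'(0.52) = 4.75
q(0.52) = 1.80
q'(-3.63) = -18.32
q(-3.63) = 29.96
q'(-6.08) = -31.94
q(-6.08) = 91.54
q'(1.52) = 10.31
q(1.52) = 9.33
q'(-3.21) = -15.99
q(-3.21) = 22.75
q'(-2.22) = -10.48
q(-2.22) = 9.65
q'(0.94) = 7.09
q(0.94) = 4.28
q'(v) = 5.56*v + 1.86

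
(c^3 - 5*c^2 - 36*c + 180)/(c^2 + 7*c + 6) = (c^2 - 11*c + 30)/(c + 1)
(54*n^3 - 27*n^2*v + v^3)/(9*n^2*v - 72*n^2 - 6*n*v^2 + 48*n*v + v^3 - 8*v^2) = (6*n + v)/(v - 8)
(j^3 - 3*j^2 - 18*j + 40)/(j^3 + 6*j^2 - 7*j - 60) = (j^2 - 7*j + 10)/(j^2 + 2*j - 15)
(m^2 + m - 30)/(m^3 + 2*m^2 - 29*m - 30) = 1/(m + 1)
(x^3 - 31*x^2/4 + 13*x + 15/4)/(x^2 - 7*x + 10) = (4*x^2 - 11*x - 3)/(4*(x - 2))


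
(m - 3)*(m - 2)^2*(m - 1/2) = m^4 - 15*m^3/2 + 39*m^2/2 - 20*m + 6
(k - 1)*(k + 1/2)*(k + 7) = k^3 + 13*k^2/2 - 4*k - 7/2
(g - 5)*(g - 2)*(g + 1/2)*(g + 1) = g^4 - 11*g^3/2 + 23*g/2 + 5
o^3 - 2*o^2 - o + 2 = (o - 2)*(o - 1)*(o + 1)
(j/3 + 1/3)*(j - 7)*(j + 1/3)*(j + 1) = j^4/3 - 14*j^3/9 - 44*j^2/9 - 34*j/9 - 7/9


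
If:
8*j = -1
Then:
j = -1/8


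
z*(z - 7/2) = z^2 - 7*z/2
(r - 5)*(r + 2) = r^2 - 3*r - 10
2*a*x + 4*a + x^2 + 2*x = (2*a + x)*(x + 2)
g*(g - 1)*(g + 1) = g^3 - g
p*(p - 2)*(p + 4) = p^3 + 2*p^2 - 8*p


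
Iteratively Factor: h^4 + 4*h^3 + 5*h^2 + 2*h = (h + 2)*(h^3 + 2*h^2 + h) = (h + 1)*(h + 2)*(h^2 + h) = (h + 1)^2*(h + 2)*(h)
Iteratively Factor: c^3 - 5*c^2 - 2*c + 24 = (c - 3)*(c^2 - 2*c - 8) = (c - 4)*(c - 3)*(c + 2)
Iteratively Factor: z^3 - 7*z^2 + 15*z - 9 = (z - 3)*(z^2 - 4*z + 3) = (z - 3)^2*(z - 1)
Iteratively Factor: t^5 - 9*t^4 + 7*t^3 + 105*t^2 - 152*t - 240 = (t - 5)*(t^4 - 4*t^3 - 13*t^2 + 40*t + 48) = (t - 5)*(t - 4)*(t^3 - 13*t - 12) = (t - 5)*(t - 4)*(t + 1)*(t^2 - t - 12) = (t - 5)*(t - 4)*(t + 1)*(t + 3)*(t - 4)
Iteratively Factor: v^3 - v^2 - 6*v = (v - 3)*(v^2 + 2*v) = v*(v - 3)*(v + 2)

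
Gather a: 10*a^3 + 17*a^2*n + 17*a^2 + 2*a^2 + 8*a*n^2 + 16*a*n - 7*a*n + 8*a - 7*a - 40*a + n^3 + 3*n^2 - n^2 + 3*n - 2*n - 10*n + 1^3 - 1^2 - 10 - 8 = 10*a^3 + a^2*(17*n + 19) + a*(8*n^2 + 9*n - 39) + n^3 + 2*n^2 - 9*n - 18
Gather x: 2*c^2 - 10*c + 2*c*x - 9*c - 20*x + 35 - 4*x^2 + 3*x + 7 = 2*c^2 - 19*c - 4*x^2 + x*(2*c - 17) + 42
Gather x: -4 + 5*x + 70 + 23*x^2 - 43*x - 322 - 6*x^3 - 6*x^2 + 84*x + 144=-6*x^3 + 17*x^2 + 46*x - 112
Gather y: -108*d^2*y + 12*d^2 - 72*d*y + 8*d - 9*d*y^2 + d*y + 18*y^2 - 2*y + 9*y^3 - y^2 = 12*d^2 + 8*d + 9*y^3 + y^2*(17 - 9*d) + y*(-108*d^2 - 71*d - 2)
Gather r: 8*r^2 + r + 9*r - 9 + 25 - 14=8*r^2 + 10*r + 2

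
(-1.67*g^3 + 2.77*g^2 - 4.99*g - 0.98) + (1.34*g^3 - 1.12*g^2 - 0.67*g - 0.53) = -0.33*g^3 + 1.65*g^2 - 5.66*g - 1.51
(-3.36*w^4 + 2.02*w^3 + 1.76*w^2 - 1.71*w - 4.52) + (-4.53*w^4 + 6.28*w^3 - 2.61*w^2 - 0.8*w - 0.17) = -7.89*w^4 + 8.3*w^3 - 0.85*w^2 - 2.51*w - 4.69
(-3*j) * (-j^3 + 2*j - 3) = 3*j^4 - 6*j^2 + 9*j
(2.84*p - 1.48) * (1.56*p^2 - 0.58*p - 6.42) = 4.4304*p^3 - 3.956*p^2 - 17.3744*p + 9.5016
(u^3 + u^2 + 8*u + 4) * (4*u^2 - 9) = 4*u^5 + 4*u^4 + 23*u^3 + 7*u^2 - 72*u - 36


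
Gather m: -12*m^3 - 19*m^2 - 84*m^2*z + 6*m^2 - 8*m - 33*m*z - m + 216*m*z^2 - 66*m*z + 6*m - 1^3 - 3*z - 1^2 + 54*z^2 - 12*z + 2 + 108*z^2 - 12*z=-12*m^3 + m^2*(-84*z - 13) + m*(216*z^2 - 99*z - 3) + 162*z^2 - 27*z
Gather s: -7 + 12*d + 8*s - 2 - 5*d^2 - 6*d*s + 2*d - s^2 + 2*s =-5*d^2 + 14*d - s^2 + s*(10 - 6*d) - 9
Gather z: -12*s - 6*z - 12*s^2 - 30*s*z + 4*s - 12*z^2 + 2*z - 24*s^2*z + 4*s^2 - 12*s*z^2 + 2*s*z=-8*s^2 - 8*s + z^2*(-12*s - 12) + z*(-24*s^2 - 28*s - 4)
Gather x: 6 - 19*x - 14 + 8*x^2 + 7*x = 8*x^2 - 12*x - 8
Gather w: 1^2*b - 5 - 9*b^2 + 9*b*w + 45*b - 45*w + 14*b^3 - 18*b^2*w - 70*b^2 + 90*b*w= 14*b^3 - 79*b^2 + 46*b + w*(-18*b^2 + 99*b - 45) - 5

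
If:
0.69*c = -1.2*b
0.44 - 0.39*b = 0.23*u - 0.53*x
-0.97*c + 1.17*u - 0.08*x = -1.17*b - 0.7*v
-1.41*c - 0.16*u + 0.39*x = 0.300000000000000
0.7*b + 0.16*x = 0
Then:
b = 0.23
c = -0.40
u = -0.80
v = 0.28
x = -1.01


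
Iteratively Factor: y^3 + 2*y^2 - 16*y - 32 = (y + 4)*(y^2 - 2*y - 8) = (y + 2)*(y + 4)*(y - 4)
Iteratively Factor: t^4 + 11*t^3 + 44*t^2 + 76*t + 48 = (t + 2)*(t^3 + 9*t^2 + 26*t + 24) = (t + 2)*(t + 3)*(t^2 + 6*t + 8) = (t + 2)*(t + 3)*(t + 4)*(t + 2)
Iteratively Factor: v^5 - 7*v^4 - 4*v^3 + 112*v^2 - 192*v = (v - 4)*(v^4 - 3*v^3 - 16*v^2 + 48*v) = v*(v - 4)*(v^3 - 3*v^2 - 16*v + 48) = v*(v - 4)^2*(v^2 + v - 12) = v*(v - 4)^2*(v - 3)*(v + 4)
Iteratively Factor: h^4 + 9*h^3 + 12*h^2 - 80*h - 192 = (h + 4)*(h^3 + 5*h^2 - 8*h - 48) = (h + 4)^2*(h^2 + h - 12) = (h - 3)*(h + 4)^2*(h + 4)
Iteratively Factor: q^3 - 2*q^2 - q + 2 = (q + 1)*(q^2 - 3*q + 2) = (q - 2)*(q + 1)*(q - 1)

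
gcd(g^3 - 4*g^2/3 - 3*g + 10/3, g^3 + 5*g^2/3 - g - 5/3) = g^2 + 2*g/3 - 5/3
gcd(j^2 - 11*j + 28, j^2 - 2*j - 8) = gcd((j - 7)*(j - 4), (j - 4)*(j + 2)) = j - 4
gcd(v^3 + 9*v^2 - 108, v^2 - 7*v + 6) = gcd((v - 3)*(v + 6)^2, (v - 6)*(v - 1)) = 1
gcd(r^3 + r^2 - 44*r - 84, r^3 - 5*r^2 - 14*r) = r^2 - 5*r - 14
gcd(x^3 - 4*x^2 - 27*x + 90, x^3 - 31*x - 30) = x^2 - x - 30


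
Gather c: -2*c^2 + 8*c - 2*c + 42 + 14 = -2*c^2 + 6*c + 56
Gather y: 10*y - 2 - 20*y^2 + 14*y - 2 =-20*y^2 + 24*y - 4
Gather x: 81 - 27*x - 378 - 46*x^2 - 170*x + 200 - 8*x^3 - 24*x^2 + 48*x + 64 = -8*x^3 - 70*x^2 - 149*x - 33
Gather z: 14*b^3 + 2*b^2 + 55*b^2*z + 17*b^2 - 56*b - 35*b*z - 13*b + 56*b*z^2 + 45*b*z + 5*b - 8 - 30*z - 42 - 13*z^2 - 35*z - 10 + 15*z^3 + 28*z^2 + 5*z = 14*b^3 + 19*b^2 - 64*b + 15*z^3 + z^2*(56*b + 15) + z*(55*b^2 + 10*b - 60) - 60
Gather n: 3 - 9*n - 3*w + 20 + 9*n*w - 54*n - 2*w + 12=n*(9*w - 63) - 5*w + 35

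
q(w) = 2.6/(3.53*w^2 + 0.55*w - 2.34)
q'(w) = 2.6*(-7.06*w - 0.55)/(3.53*w^2 + 0.55*w - 2.34)^2 = (-18.356*w - 1.43)/(3.53*w^2 + 0.55*w - 2.34)^2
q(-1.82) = 0.31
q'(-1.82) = 0.46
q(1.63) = 0.33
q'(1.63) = -0.50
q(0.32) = -1.44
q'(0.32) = -2.25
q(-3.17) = 0.08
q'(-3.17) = 0.06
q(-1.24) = 1.08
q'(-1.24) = 3.69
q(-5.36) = 0.03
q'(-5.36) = 0.01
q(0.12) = -1.17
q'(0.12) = -0.74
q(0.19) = -1.23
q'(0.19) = -1.11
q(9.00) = 0.01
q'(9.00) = -0.00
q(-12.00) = 0.01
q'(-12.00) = 0.00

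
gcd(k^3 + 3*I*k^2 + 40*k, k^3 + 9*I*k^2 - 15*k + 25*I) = 1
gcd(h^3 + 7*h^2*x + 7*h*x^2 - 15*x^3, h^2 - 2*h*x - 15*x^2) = h + 3*x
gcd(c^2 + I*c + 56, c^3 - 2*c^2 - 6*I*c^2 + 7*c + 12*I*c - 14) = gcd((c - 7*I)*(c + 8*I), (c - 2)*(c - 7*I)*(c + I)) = c - 7*I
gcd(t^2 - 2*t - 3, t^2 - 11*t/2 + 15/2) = t - 3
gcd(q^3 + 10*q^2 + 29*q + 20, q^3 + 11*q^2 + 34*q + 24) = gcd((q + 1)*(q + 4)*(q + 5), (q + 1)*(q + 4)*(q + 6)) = q^2 + 5*q + 4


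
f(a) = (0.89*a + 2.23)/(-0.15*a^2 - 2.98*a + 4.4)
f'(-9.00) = 0.04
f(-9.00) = -0.30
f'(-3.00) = 0.07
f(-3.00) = -0.04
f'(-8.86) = 0.04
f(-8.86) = -0.30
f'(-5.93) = 0.04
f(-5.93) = -0.18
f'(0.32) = 0.92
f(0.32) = 0.73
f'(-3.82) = 0.05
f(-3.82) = -0.09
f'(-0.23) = 0.40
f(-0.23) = 0.40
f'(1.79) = 6.09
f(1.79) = -2.70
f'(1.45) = 211.41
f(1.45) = -14.89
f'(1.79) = 6.09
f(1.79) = -2.70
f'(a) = (0.3*a + 2.98)*(0.89*a + 2.23)/(-0.15*a^2 - 2.98*a + 4.4)^2 + 0.89/(-0.15*a^2 - 2.98*a + 4.4) = (0.1335*a^2 + 0.669*a + 10.5614)/(0.0225*a^4 + 0.894*a^3 + 7.5604*a^2 - 26.224*a + 19.36)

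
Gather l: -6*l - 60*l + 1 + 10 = 11 - 66*l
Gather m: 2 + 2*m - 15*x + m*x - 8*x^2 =m*(x + 2) - 8*x^2 - 15*x + 2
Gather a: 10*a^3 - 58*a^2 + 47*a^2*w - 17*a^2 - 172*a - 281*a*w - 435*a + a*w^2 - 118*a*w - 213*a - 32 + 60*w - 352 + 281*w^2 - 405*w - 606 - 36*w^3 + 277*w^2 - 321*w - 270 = 10*a^3 + a^2*(47*w - 75) + a*(w^2 - 399*w - 820) - 36*w^3 + 558*w^2 - 666*w - 1260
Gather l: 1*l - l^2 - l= -l^2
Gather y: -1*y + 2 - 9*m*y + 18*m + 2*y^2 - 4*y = 18*m + 2*y^2 + y*(-9*m - 5) + 2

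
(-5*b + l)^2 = 25*b^2 - 10*b*l + l^2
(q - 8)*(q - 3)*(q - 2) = q^3 - 13*q^2 + 46*q - 48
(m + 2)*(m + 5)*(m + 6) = m^3 + 13*m^2 + 52*m + 60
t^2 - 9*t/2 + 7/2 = (t - 7/2)*(t - 1)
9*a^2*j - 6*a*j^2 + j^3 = j*(-3*a + j)^2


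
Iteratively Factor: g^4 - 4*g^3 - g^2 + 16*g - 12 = (g + 2)*(g^3 - 6*g^2 + 11*g - 6) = (g - 1)*(g + 2)*(g^2 - 5*g + 6) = (g - 3)*(g - 1)*(g + 2)*(g - 2)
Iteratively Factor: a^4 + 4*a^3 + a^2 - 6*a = (a - 1)*(a^3 + 5*a^2 + 6*a) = (a - 1)*(a + 2)*(a^2 + 3*a) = a*(a - 1)*(a + 2)*(a + 3)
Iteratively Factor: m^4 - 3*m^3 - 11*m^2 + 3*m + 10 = (m - 5)*(m^3 + 2*m^2 - m - 2) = (m - 5)*(m + 1)*(m^2 + m - 2) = (m - 5)*(m + 1)*(m + 2)*(m - 1)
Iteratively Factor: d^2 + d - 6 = (d - 2)*(d + 3)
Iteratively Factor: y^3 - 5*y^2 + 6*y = (y)*(y^2 - 5*y + 6) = y*(y - 2)*(y - 3)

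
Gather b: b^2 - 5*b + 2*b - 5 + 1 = b^2 - 3*b - 4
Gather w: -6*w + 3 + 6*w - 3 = 0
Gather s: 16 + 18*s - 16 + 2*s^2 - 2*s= 2*s^2 + 16*s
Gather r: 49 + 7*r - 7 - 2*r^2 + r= -2*r^2 + 8*r + 42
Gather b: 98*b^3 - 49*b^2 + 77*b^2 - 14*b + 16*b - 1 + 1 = 98*b^3 + 28*b^2 + 2*b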